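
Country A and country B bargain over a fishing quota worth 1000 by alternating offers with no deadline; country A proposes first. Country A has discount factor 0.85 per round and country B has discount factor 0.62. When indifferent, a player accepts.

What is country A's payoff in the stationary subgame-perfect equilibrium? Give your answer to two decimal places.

803.38

When country A proposes, country B accepts any offer worth at least 0.62 times what country B would get by proposing next round; and vice versa.
This gives x = 1000 − 0.62y and y = 1000 − 0.85x, where x and y are each side's share when it proposes.
Hence (1 − 0.62·0.85)x = 1000(1 − 0.62), i.e. 0.473·x = 380.
x ≈ 803.3827; country B's share is 1000 − x ≈ 196.6173.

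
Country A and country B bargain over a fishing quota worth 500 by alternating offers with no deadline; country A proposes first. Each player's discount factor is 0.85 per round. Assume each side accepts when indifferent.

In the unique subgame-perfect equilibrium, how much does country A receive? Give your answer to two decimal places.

270.27

In a stationary SPE each proposer offers the other exactly their discounted continuation value.
If country A keeps x when proposing and country B keeps y when proposing, then x = 500 − 0.85y and y = 500 − 0.85x.
Solving: x = 500(1 − 0.85) / (1 − 0.85·0.85) = 75 / 0.2775 ≈ 270.2703.
Country B gets 500 − 270.2703 ≈ 229.7297.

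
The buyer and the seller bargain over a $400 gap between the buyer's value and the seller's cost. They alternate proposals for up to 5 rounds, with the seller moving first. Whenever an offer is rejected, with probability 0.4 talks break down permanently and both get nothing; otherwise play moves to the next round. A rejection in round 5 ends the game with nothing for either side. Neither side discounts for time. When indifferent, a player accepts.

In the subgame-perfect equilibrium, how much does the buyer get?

Round 5 (the seller proposes): rejection yields 0 for the buyer; the seller offers 0 and keeps 400.
Round 4 (the buyer proposes): rejecting gives the seller an expected 0.6 × 400 = 240, so the buyer offers 240, keeping 160.
Round 3 (the seller proposes): rejecting gives the buyer an expected 0.6 × 160 = 96. The seller offers 96 and keeps 400 − 96 = 304.
Round 2 (the buyer proposes): rejecting gives the seller an expected 0.6 × 304 = 182.4; the buyer offers that and keeps 217.6.
Round 1 (the seller proposes): rejecting gives the buyer an expected 0.6 × 217.6 = 130.56; the seller offers that and keeps 269.44.

130.56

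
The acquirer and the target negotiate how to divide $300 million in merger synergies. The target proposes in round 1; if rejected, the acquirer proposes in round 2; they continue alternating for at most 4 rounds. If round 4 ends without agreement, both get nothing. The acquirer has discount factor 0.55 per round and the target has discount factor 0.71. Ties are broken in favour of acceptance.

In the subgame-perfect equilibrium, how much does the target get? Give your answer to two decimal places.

187.72

Solve by backward induction from round 4.
Round 4 (the acquirer proposes): rejection yields 0 for the target; the acquirer offers 0 and keeps 300.
Round 3 (the target proposes): the acquirer can get 300 next round, worth 0.55 × 300 = 165 now. The target offers 165 and keeps 300 − 165 = 135.
Round 2 (the acquirer proposes): the target can get 135 next round, worth 0.71 × 135 = 95.85 now, so the acquirer offers 95.85, keeping 204.15.
Round 1 (the target proposes): the acquirer can get 204.15 next round, worth 0.55 × 204.15 = 112.2825 now, so the target offers 112.2825, keeping 187.7175.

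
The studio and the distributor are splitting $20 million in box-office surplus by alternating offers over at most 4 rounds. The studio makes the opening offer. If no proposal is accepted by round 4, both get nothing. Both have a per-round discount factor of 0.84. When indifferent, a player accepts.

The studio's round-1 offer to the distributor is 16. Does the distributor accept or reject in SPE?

Accept

Work out the distributor's continuation value if the offer is rejected.
Round 4 (the distributor proposes): rejection yields 0 for the studio; the distributor offers 0 and keeps 20.
Round 3 (the studio proposes): the distributor can get 20 next round, worth 0.84 × 20 = 16.8 now; the studio offers that and keeps 3.2.
Round 2 (the distributor proposes): the studio can get 3.2 next round, worth 0.84 × 3.2 = 2.688 now, so the distributor offers 2.688, keeping 17.312.
So by rejecting in round 1, the distributor gets 17.312 next round, worth 0.84 × 17.312 = 14.54208 now.
Offer 16 ≥ 14.54208, so the distributor accepts.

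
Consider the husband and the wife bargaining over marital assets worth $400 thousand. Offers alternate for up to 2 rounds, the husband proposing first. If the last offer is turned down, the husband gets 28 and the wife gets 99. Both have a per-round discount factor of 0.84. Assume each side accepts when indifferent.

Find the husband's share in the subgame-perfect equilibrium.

87.52

By backward induction:
Round 2 (the wife proposes): the husband gets 28 if talks fail, so the wife offers 28 and keeps 372.
Round 1 (the husband proposes): the wife can get 372 next round, worth 0.84 × 372 = 312.48 now, so the husband offers 312.48, keeping 87.52.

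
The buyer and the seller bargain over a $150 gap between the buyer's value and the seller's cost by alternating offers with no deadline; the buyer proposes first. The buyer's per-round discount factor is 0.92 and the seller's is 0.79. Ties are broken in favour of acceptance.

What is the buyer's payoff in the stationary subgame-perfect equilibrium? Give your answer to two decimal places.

115.30

In a stationary SPE each proposer offers the other exactly their discounted continuation value.
If the buyer keeps x when proposing and the seller keeps y when proposing, then x = 150 − 0.79y and y = 150 − 0.92x.
Solving: x = 150(1 − 0.79) / (1 − 0.92·0.79) = 31.5 / 0.2732 ≈ 115.3001.
The seller gets 150 − 115.3001 ≈ 34.6999.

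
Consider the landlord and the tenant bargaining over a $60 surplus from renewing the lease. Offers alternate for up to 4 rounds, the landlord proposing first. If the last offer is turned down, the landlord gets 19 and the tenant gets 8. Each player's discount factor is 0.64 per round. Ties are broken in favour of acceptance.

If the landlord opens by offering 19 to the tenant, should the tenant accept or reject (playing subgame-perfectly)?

Round 4 (the tenant proposes): the landlord gets 19 if talks fail, so the tenant offers 19 and keeps 41.
Round 3 (the landlord proposes): the tenant can get 41 next round, worth 0.64 × 41 = 26.24 now, so the landlord offers 26.24, keeping 33.76.
Round 2 (the tenant proposes): the landlord can get 33.76 next round, worth 0.64 × 33.76 = 21.6064 now, so the tenant offers 21.6064, keeping 38.3936.
So by rejecting in round 1, the tenant gets 38.3936 next round, worth 0.64 × 38.3936 = 24.571904 now.
Offer 19 < 24.571904, so the tenant rejects.

Reject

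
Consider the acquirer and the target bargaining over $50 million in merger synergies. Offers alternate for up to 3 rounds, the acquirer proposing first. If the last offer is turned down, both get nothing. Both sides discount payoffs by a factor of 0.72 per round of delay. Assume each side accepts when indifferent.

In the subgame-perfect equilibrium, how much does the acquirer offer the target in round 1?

Solve by backward induction from round 3.
Round 3 (the acquirer proposes): rejection yields 0 for the target; the acquirer offers 0 and keeps 50.
Round 2 (the target proposes): the acquirer can get 50 next round, worth 0.72 × 50 = 36 now, so the target offers 36, keeping 14.
Round 1 (the acquirer proposes): the target can get 14 next round, worth 0.72 × 14 = 10.08 now; the acquirer offers that and keeps 39.92.

10.08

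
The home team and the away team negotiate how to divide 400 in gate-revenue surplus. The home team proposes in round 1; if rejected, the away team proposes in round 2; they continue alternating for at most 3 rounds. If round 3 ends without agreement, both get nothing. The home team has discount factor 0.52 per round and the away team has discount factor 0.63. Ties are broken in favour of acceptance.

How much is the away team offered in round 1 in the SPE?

120.96

Round 3 (the home team proposes): the away team will accept anything ≥ 0, so the home team offers 0 and keeps 400.
Round 2 (the away team proposes): the home team can get 400 next round, worth 0.52 × 400 = 208 now. The away team offers 208 and keeps 400 − 208 = 192.
Round 1 (the home team proposes): the away team can get 192 next round, worth 0.63 × 192 = 120.96 now. The home team offers 120.96 and keeps 400 − 120.96 = 279.04.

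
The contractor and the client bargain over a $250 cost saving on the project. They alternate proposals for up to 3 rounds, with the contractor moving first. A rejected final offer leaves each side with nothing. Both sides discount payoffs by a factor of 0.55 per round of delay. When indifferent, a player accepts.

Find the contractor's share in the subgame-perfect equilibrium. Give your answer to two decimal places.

188.13

Round 3 (the contractor proposes): the client will accept anything ≥ 0, so the contractor offers 0 and keeps 250.
Round 2 (the client proposes): the contractor can get 250 next round, worth 0.55 × 250 = 137.5 now, so the client offers 137.5, keeping 112.5.
Round 1 (the contractor proposes): the client can get 112.5 next round, worth 0.55 × 112.5 = 61.875 now. The contractor offers 61.875 and keeps 250 − 61.875 = 188.125.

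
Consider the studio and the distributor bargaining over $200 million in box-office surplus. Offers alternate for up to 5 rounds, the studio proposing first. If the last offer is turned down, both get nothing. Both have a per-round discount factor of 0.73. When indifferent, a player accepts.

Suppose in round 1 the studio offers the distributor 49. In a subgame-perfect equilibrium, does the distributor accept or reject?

Reject

Work out the distributor's continuation value if the offer is rejected.
Round 5 (the studio proposes): rejection yields 0 for the distributor; the studio offers 0 and keeps 200.
Round 4 (the distributor proposes): the studio can get 200 next round, worth 0.73 × 200 = 146 now; the distributor offers that and keeps 54.
Round 3 (the studio proposes): the distributor can get 54 next round, worth 0.73 × 54 = 39.42 now. The studio offers 39.42 and keeps 200 − 39.42 = 160.58.
Round 2 (the distributor proposes): the studio can get 160.58 next round, worth 0.73 × 160.58 = 117.2234 now; the distributor offers that and keeps 82.7766.
So by rejecting in round 1, the distributor gets 82.7766 next round, worth 0.73 × 82.7766 = 60.426918 now.
Offer 49 < 60.426918, so the distributor rejects.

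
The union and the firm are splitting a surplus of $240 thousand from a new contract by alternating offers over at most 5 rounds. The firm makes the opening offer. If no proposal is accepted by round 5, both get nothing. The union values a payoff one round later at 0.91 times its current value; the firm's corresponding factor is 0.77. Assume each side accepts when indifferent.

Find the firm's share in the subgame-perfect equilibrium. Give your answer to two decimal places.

154.57

Solve by backward induction from round 5.
Round 5 (the firm proposes): the union will accept anything ≥ 0, so the firm offers 0 and keeps 240.
Round 4 (the union proposes): the firm can get 240 next round, worth 0.77 × 240 = 184.8 now; the union offers that and keeps 55.2.
Round 3 (the firm proposes): the union can get 55.2 next round, worth 0.91 × 55.2 = 50.232 now; the firm offers that and keeps 189.768.
Round 2 (the union proposes): the firm can get 189.768 next round, worth 0.77 × 189.768 = 146.12136 now; the union offers that and keeps 93.87864.
Round 1 (the firm proposes): the union can get 93.87864 next round, worth 0.91 × 93.87864 = 85.4295624 now, so the firm offers 85.4295624, keeping 154.5704376.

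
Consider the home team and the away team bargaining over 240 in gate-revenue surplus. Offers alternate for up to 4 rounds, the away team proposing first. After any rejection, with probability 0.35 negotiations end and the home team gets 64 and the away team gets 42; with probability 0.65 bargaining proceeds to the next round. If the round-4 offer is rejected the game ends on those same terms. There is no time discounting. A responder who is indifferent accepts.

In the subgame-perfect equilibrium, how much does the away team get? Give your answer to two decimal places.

By backward induction:
Round 4 (the home team proposes): the away team gets 42 if talks fail, so the home team offers 42 and keeps 198.
Round 3 (the away team proposes): rejecting gives the home team an expected 0.65 × 198 + 0.35 × 64 = 151.1; the away team offers that and keeps 88.9.
Round 2 (the home team proposes): rejecting gives the away team an expected 0.65 × 88.9 + 0.35 × 42 = 72.485. The home team offers 72.485 and keeps 240 − 72.485 = 167.515.
Round 1 (the away team proposes): rejecting gives the home team an expected 0.65 × 167.515 + 0.35 × 64 = 131.28475, so the away team offers 131.28475, keeping 108.71525.

108.72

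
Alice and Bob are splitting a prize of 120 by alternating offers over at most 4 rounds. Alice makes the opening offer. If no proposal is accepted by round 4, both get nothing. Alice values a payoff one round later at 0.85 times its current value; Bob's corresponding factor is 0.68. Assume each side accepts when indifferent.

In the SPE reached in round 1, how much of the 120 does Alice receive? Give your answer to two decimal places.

60.60

Solve by backward induction from round 4.
Round 4 (Bob proposes): Alice will accept anything ≥ 0, so Bob offers 0 and keeps 120.
Round 3 (Alice proposes): Bob can get 120 next round, worth 0.68 × 120 = 81.6 now. Alice offers 81.6 and keeps 120 − 81.6 = 38.4.
Round 2 (Bob proposes): Alice can get 38.4 next round, worth 0.85 × 38.4 = 32.64 now; Bob offers that and keeps 87.36.
Round 1 (Alice proposes): Bob can get 87.36 next round, worth 0.68 × 87.36 = 59.4048 now, so Alice offers 59.4048, keeping 60.5952.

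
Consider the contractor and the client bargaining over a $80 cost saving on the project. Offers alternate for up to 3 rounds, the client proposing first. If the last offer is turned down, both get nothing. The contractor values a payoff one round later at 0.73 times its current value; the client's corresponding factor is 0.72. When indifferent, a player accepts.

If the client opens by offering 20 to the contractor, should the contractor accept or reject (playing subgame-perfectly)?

Round 3 (the client proposes): rejection yields 0 for the contractor; the client offers 0 and keeps 80.
Round 2 (the contractor proposes): the client can get 80 next round, worth 0.72 × 80 = 57.6 now; the contractor offers that and keeps 22.4.
So by rejecting in round 1, the contractor gets 22.4 next round, worth 0.73 × 22.4 = 16.352 now.
Offer 20 ≥ 16.352, so the contractor accepts.

Accept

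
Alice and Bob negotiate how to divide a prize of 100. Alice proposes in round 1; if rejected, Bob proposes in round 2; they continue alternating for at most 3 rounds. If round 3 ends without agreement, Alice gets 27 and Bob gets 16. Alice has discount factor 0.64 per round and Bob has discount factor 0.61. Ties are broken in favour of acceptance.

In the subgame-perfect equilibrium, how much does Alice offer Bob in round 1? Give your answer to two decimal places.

Round 3 (Alice proposes): Bob gets 16 if talks fail, so Alice offers 16 and keeps 84.
Round 2 (Bob proposes): Alice can get 84 next round, worth 0.64 × 84 = 53.76 now; Bob offers that and keeps 46.24.
Round 1 (Alice proposes): Bob can get 46.24 next round, worth 0.61 × 46.24 = 28.2064 now, so Alice offers 28.2064, keeping 71.7936.

28.21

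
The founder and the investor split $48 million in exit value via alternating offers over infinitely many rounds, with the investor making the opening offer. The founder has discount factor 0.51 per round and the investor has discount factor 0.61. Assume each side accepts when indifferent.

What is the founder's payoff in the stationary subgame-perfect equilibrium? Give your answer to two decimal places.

13.86

When the investor proposes, the founder accepts any offer worth at least 0.51 times what the founder would get by proposing next round; and vice versa.
This gives x = 48 − 0.51y and y = 48 − 0.61x, where x and y are each side's share when it proposes.
Hence (1 − 0.51·0.61)x = 48(1 − 0.51), i.e. 0.6889·x = 23.52.
x ≈ 34.1414; the founder's share is 48 − x ≈ 13.8586.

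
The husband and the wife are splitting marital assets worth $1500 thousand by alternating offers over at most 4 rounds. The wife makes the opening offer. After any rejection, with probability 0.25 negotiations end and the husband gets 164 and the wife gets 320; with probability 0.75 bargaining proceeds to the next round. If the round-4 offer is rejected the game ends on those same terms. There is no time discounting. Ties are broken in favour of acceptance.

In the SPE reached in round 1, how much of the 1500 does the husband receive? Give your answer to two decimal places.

783.13

Round 4 (the husband proposes): the wife gets 320 if talks fail, so the husband offers 320 and keeps 1180.
Round 3 (the wife proposes): rejecting gives the husband an expected 0.75 × 1180 + 0.25 × 164 = 926; the wife offers that and keeps 574.
Round 2 (the husband proposes): rejecting gives the wife an expected 0.75 × 574 + 0.25 × 320 = 510.5. The husband offers 510.5 and keeps 1500 − 510.5 = 989.5.
Round 1 (the wife proposes): rejecting gives the husband an expected 0.75 × 989.5 + 0.25 × 164 = 783.125, so the wife offers 783.125, keeping 716.875.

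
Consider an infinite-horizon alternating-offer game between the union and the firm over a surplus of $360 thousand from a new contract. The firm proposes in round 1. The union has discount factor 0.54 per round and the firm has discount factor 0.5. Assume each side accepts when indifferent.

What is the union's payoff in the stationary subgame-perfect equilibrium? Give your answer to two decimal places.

Let x be the firm's share when the firm proposes and y be the union's share when the union proposes.
The union accepts iff offered ≥ 0.54·y, so x = 360 − 0.54y. Symmetrically y = 360 − 0.5x.
Substituting: x = 360 − 0.54(360 − 0.5x), giving x(1 − 0.5·0.54) = 360(1 − 0.54).
So x = 360 × 0.46 / 0.73 ≈ 226.8493, and the union receives 360 − x ≈ 133.1507.

133.15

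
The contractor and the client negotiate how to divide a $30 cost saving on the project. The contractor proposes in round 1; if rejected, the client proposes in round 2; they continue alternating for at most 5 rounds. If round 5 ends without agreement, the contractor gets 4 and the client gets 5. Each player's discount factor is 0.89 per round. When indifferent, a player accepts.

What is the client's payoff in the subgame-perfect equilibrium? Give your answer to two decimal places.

Work backward from the last round.
Round 5 (the contractor proposes): the client gets 5 if talks fail, so the contractor offers 5 and keeps 25.
Round 4 (the client proposes): the contractor can get 25 next round, worth 0.89 × 25 = 22.25 now. The client offers 22.25 and keeps 30 − 22.25 = 7.75.
Round 3 (the contractor proposes): the client can get 7.75 next round, worth 0.89 × 7.75 = 6.8975 now, so the contractor offers 6.8975, keeping 23.1025.
Round 2 (the client proposes): the contractor can get 23.1025 next round, worth 0.89 × 23.1025 = 20.561225 now, so the client offers 20.561225, keeping 9.438775.
Round 1 (the contractor proposes): the client can get 9.438775 next round, worth 0.89 × 9.438775 = 8.40050975 now. The contractor offers 8.40050975 and keeps 30 − 8.40050975 = 21.59949025.

8.40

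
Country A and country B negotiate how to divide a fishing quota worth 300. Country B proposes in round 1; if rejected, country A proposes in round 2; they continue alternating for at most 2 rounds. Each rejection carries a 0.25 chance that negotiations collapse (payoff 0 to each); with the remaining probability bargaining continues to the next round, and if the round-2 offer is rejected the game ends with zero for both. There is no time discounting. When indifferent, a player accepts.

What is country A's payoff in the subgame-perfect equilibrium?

225

Round 2 (country A proposes): rejection yields 0 for country B; country A offers 0 and keeps 300.
Round 1 (country B proposes): rejecting gives country A an expected 0.75 × 300 = 225; country B offers that and keeps 75.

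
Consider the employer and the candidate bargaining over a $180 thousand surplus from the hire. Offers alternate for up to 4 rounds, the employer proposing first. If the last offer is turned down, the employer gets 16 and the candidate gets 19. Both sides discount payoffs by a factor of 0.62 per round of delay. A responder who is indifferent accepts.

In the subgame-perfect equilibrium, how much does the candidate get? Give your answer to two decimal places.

81.49

Solve by backward induction from round 4.
Round 4 (the candidate proposes): the employer gets 16 if talks fail, so the candidate offers 16 and keeps 164.
Round 3 (the employer proposes): the candidate can get 164 next round, worth 0.62 × 164 = 101.68 now, so the employer offers 101.68, keeping 78.32.
Round 2 (the candidate proposes): the employer can get 78.32 next round, worth 0.62 × 78.32 = 48.5584 now, so the candidate offers 48.5584, keeping 131.4416.
Round 1 (the employer proposes): the candidate can get 131.4416 next round, worth 0.62 × 131.4416 = 81.493792 now; the employer offers that and keeps 98.506208.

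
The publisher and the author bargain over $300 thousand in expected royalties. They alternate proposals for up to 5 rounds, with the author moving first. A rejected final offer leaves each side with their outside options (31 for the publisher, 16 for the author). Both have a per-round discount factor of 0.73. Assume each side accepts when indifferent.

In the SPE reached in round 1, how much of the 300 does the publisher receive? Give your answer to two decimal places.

Round 5 (the author proposes): the publisher gets 31 if talks fail, so the author offers 31 and keeps 269.
Round 4 (the publisher proposes): the author can get 269 next round, worth 0.73 × 269 = 196.37 now; the publisher offers that and keeps 103.63.
Round 3 (the author proposes): the publisher can get 103.63 next round, worth 0.73 × 103.63 = 75.6499 now, so the author offers 75.6499, keeping 224.3501.
Round 2 (the publisher proposes): the author can get 224.3501 next round, worth 0.73 × 224.3501 = 163.775573 now; the publisher offers that and keeps 136.224427.
Round 1 (the author proposes): the publisher can get 136.224427 next round, worth 0.73 × 136.224427 = 99.44383171 now; the author offers that and keeps 200.55616829.

99.44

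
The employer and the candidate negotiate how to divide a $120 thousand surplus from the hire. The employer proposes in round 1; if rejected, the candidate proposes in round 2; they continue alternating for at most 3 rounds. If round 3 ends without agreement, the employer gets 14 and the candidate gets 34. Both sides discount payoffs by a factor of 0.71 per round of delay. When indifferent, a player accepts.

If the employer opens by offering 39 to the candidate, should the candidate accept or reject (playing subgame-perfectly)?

Reject

Round 3 (the employer proposes): the candidate gets 34 if talks fail, so the employer offers 34 and keeps 86.
Round 2 (the candidate proposes): the employer can get 86 next round, worth 0.71 × 86 = 61.06 now. The candidate offers 61.06 and keeps 120 − 61.06 = 58.94.
So by rejecting in round 1, the candidate gets 58.94 next round, worth 0.71 × 58.94 = 41.8474 now.
Offer 39 < 41.8474, so the candidate rejects.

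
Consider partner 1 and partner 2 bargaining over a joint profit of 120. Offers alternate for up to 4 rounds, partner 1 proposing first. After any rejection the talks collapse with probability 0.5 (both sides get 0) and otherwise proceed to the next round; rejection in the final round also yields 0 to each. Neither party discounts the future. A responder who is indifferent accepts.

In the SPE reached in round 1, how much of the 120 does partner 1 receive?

Round 4 (partner 2 proposes): rejection yields 0 for partner 1; partner 2 offers 0 and keeps 120.
Round 3 (partner 1 proposes): rejecting gives partner 2 an expected 0.5 × 120 = 60; partner 1 offers that and keeps 60.
Round 2 (partner 2 proposes): rejecting gives partner 1 an expected 0.5 × 60 = 30, so partner 2 offers 30, keeping 90.
Round 1 (partner 1 proposes): rejecting gives partner 2 an expected 0.5 × 90 = 45; partner 1 offers that and keeps 75.

75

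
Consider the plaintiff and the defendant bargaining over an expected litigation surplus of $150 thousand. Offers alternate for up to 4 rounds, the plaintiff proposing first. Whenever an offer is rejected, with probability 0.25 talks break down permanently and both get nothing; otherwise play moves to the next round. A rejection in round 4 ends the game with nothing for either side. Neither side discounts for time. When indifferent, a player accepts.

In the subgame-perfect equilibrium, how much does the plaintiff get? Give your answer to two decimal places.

By backward induction:
Round 4 (the defendant proposes): rejection yields 0 for the plaintiff; the defendant offers 0 and keeps 150.
Round 3 (the plaintiff proposes): rejecting gives the defendant an expected 0.75 × 150 = 112.5, so the plaintiff offers 112.5, keeping 37.5.
Round 2 (the defendant proposes): rejecting gives the plaintiff an expected 0.75 × 37.5 = 28.125; the defendant offers that and keeps 121.875.
Round 1 (the plaintiff proposes): rejecting gives the defendant an expected 0.75 × 121.875 = 91.40625. The plaintiff offers 91.40625 and keeps 150 − 91.40625 = 58.59375.

58.59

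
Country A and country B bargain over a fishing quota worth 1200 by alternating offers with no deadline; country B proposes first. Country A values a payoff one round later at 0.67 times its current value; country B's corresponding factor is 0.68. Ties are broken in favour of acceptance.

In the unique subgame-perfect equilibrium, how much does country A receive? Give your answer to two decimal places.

472.59

In a stationary SPE each proposer offers the other exactly their discounted continuation value.
If country B keeps x when proposing and country A keeps y when proposing, then x = 1200 − 0.67y and y = 1200 − 0.68x.
Solving: x = 1200(1 − 0.67) / (1 − 0.68·0.67) = 396 / 0.5444 ≈ 727.4063.
Country A gets 1200 − 727.4063 ≈ 472.5937.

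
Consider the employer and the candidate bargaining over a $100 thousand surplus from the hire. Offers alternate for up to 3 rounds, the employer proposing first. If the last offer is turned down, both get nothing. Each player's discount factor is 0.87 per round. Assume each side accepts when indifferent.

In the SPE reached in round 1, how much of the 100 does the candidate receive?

11.31

Round 3 (the employer proposes): the candidate will accept anything ≥ 0, so the employer offers 0 and keeps 100.
Round 2 (the candidate proposes): the employer can get 100 next round, worth 0.87 × 100 = 87 now, so the candidate offers 87, keeping 13.
Round 1 (the employer proposes): the candidate can get 13 next round, worth 0.87 × 13 = 11.31 now. The employer offers 11.31 and keeps 100 − 11.31 = 88.69.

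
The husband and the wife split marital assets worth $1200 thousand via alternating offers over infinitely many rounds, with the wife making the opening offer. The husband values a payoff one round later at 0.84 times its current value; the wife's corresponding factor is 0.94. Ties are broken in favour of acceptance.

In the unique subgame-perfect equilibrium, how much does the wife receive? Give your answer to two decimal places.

Let x be the wife's share when the wife proposes and y be the husband's share when the husband proposes.
The husband accepts iff offered ≥ 0.84·y, so x = 1200 − 0.84y. Symmetrically y = 1200 − 0.94x.
Substituting: x = 1200 − 0.84(1200 − 0.94x), giving x(1 − 0.94·0.84) = 1200(1 − 0.84).
So x = 1200 × 0.16 / 0.2104 ≈ 912.5475, and the husband receives 1200 − x ≈ 287.4525.

912.55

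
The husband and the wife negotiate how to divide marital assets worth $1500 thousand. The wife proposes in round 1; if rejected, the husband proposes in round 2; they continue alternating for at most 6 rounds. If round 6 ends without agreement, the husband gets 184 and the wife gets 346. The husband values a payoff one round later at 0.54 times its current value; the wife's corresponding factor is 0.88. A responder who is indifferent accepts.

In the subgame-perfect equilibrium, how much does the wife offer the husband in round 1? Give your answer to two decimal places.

Round 6 (the husband proposes): the wife gets 346 if talks fail, so the husband offers 346 and keeps 1154.
Round 5 (the wife proposes): the husband can get 1154 next round, worth 0.54 × 1154 = 623.16 now. The wife offers 623.16 and keeps 1500 − 623.16 = 876.84.
Round 4 (the husband proposes): the wife can get 876.84 next round, worth 0.88 × 876.84 = 771.6192 now. The husband offers 771.6192 and keeps 1500 − 771.6192 = 728.3808.
Round 3 (the wife proposes): the husband can get 728.3808 next round, worth 0.54 × 728.3808 = 393.325632 now. The wife offers 393.325632 and keeps 1500 − 393.325632 = 1106.674368.
Round 2 (the husband proposes): the wife can get 1106.674368 next round, worth 0.88 × 1106.674368 = 973.87344384 now; the husband offers that and keeps 526.12655616.
Round 1 (the wife proposes): the husband can get 526.12655616 next round, worth 0.54 × 526.12655616 = 284.1083403264 now, so the wife offers 284.1083403264, keeping 1215.8916596736.

284.11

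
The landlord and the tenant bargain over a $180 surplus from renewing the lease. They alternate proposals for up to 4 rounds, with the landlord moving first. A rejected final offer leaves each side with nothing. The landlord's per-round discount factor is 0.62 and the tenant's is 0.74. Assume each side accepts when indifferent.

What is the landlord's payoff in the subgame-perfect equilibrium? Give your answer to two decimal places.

Solve by backward induction from round 4.
Round 4 (the tenant proposes): the landlord will accept anything ≥ 0, so the tenant offers 0 and keeps 180.
Round 3 (the landlord proposes): the tenant can get 180 next round, worth 0.74 × 180 = 133.2 now, so the landlord offers 133.2, keeping 46.8.
Round 2 (the tenant proposes): the landlord can get 46.8 next round, worth 0.62 × 46.8 = 29.016 now, so the tenant offers 29.016, keeping 150.984.
Round 1 (the landlord proposes): the tenant can get 150.984 next round, worth 0.74 × 150.984 = 111.72816 now. The landlord offers 111.72816 and keeps 180 − 111.72816 = 68.27184.

68.27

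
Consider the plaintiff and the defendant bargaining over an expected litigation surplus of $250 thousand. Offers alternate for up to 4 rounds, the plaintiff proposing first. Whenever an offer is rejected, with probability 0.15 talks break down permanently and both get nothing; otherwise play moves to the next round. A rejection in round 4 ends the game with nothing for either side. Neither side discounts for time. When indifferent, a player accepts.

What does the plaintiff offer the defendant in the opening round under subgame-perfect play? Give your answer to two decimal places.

By backward induction:
Round 4 (the defendant proposes): rejection yields 0 for the plaintiff; the defendant offers 0 and keeps 250.
Round 3 (the plaintiff proposes): rejecting gives the defendant an expected 0.85 × 250 = 212.5; the plaintiff offers that and keeps 37.5.
Round 2 (the defendant proposes): rejecting gives the plaintiff an expected 0.85 × 37.5 = 31.875. The defendant offers 31.875 and keeps 250 − 31.875 = 218.125.
Round 1 (the plaintiff proposes): rejecting gives the defendant an expected 0.85 × 218.125 = 185.40625, so the plaintiff offers 185.40625, keeping 64.59375.

185.41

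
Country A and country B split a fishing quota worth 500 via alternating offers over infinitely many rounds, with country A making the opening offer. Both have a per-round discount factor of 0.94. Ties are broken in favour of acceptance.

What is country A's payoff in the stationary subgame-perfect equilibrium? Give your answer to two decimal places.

257.73

When country A proposes, country B accepts any offer worth at least 0.94 times what country B would get by proposing next round; and vice versa.
This gives x = 500 − 0.94y and y = 500 − 0.94x, where x and y are each side's share when it proposes.
Hence (1 − 0.94·0.94)x = 500(1 − 0.94), i.e. 0.1164·x = 30.
x ≈ 257.7320; country B's share is 500 − x ≈ 242.2680.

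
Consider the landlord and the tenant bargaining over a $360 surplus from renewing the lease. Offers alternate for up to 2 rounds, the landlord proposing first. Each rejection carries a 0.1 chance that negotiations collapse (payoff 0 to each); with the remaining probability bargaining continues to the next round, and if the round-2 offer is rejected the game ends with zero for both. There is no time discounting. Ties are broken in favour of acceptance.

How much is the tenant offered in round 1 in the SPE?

324

Round 2 (the tenant proposes): the landlord will accept anything ≥ 0, so the tenant offers 0 and keeps 360.
Round 1 (the landlord proposes): rejecting gives the tenant an expected 0.9 × 360 = 324. The landlord offers 324 and keeps 360 − 324 = 36.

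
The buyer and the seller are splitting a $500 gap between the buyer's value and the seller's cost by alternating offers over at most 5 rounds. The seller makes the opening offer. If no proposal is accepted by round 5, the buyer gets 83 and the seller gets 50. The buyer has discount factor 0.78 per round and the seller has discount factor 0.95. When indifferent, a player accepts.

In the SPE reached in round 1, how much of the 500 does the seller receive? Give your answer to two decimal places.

Round 5 (the seller proposes): the buyer gets 83 if talks fail, so the seller offers 83 and keeps 417.
Round 4 (the buyer proposes): the seller can get 417 next round, worth 0.95 × 417 = 396.15 now. The buyer offers 396.15 and keeps 500 − 396.15 = 103.85.
Round 3 (the seller proposes): the buyer can get 103.85 next round, worth 0.78 × 103.85 = 81.003 now. The seller offers 81.003 and keeps 500 − 81.003 = 418.997.
Round 2 (the buyer proposes): the seller can get 418.997 next round, worth 0.95 × 418.997 = 398.04715 now. The buyer offers 398.04715 and keeps 500 − 398.04715 = 101.95285.
Round 1 (the seller proposes): the buyer can get 101.95285 next round, worth 0.78 × 101.95285 = 79.523223 now, so the seller offers 79.523223, keeping 420.476777.

420.48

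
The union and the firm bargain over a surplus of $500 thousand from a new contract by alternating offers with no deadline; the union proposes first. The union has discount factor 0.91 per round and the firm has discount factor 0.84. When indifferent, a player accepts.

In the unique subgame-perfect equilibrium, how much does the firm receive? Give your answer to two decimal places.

160.44

When the union proposes, the firm accepts any offer worth at least 0.84 times what the firm would get by proposing next round; and vice versa.
This gives x = 500 − 0.84y and y = 500 − 0.91x, where x and y are each side's share when it proposes.
Hence (1 − 0.84·0.91)x = 500(1 − 0.84), i.e. 0.2356·x = 80.
x ≈ 339.5586; the firm's share is 500 − x ≈ 160.4414.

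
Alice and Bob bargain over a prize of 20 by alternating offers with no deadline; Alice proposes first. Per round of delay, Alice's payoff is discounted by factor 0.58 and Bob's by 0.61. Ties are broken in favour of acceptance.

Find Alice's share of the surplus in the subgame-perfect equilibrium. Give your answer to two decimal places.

In a stationary SPE each proposer offers the other exactly their discounted continuation value.
If Alice keeps x when proposing and Bob keeps y when proposing, then x = 20 − 0.61y and y = 20 − 0.58x.
Solving: x = 20(1 − 0.61) / (1 − 0.58·0.61) = 7.8 / 0.6462 ≈ 12.0706.
Bob gets 20 − 12.0706 ≈ 7.9294.

12.07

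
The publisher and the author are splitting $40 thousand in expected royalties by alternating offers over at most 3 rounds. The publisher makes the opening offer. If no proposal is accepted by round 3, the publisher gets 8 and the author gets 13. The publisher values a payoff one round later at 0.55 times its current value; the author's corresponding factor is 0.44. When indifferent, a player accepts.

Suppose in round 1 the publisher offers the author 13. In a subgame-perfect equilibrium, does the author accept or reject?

Round 3 (the publisher proposes): the author gets 13 if talks fail, so the publisher offers 13 and keeps 27.
Round 2 (the author proposes): the publisher can get 27 next round, worth 0.55 × 27 = 14.85 now. The author offers 14.85 and keeps 40 − 14.85 = 25.15.
So by rejecting in round 1, the author gets 25.15 next round, worth 0.44 × 25.15 = 11.066 now.
Offer 13 ≥ 11.066, so the author accepts.

Accept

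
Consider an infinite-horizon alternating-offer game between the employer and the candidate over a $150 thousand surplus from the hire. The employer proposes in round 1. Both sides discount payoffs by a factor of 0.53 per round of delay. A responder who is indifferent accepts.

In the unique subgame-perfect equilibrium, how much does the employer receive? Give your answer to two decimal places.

98.04

In a stationary SPE each proposer offers the other exactly their discounted continuation value.
If the employer keeps x when proposing and the candidate keeps y when proposing, then x = 150 − 0.53y and y = 150 − 0.53x.
Solving: x = 150(1 − 0.53) / (1 − 0.53·0.53) = 70.5 / 0.7191 ≈ 98.0392.
The candidate gets 150 − 98.0392 ≈ 51.9608.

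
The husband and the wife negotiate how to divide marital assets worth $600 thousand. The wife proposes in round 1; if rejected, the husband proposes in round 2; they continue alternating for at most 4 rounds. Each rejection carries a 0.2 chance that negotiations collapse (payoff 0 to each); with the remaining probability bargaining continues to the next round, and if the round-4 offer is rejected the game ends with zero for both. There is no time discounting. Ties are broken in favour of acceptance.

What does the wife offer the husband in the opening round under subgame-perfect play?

Round 4 (the husband proposes): the wife will accept anything ≥ 0, so the husband offers 0 and keeps 600.
Round 3 (the wife proposes): rejecting gives the husband an expected 0.8 × 600 = 480; the wife offers that and keeps 120.
Round 2 (the husband proposes): rejecting gives the wife an expected 0.8 × 120 = 96, so the husband offers 96, keeping 504.
Round 1 (the wife proposes): rejecting gives the husband an expected 0.8 × 504 = 403.2, so the wife offers 403.2, keeping 196.8.

403.2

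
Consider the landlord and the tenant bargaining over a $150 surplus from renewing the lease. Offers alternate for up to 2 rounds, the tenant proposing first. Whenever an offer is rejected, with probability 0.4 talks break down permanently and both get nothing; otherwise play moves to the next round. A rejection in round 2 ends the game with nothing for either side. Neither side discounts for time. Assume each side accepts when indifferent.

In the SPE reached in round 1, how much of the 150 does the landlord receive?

By backward induction:
Round 2 (the landlord proposes): the tenant will accept anything ≥ 0, so the landlord offers 0 and keeps 150.
Round 1 (the tenant proposes): rejecting gives the landlord an expected 0.6 × 150 = 90; the tenant offers that and keeps 60.

90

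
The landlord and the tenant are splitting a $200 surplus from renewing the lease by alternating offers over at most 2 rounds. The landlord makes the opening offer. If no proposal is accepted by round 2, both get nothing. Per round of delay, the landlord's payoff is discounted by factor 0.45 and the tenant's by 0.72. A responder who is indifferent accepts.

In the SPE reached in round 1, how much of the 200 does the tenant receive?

By backward induction:
Round 2 (the tenant proposes): the landlord will accept anything ≥ 0, so the tenant offers 0 and keeps 200.
Round 1 (the landlord proposes): the tenant can get 200 next round, worth 0.72 × 200 = 144 now. The landlord offers 144 and keeps 200 − 144 = 56.

144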